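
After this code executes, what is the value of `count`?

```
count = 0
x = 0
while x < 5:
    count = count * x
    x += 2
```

x=0: count = 0*0 = 0
x=2: count = 0*2 = 0
x=4: count = 0*4 = 0

0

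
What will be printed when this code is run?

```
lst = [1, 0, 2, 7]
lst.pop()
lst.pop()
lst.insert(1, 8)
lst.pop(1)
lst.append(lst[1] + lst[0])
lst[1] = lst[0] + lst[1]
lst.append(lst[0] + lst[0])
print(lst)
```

pop() removes 7 → [1, 0, 2]
pop() removes 2 → [1, 0]
insert 8 at 1 → [1, 8, 0]
pop(1) removes 8 → [1, 0]
append lst[1]+lst[0] = 0+1 = 1 → [1, 0, 1]
lst[1] = lst[0]+lst[1] = 1+0 = 1 → [1, 1, 1]
append lst[0]+lst[0] = 1+1 = 2 → [1, 1, 1, 2]

[1, 1, 1, 2]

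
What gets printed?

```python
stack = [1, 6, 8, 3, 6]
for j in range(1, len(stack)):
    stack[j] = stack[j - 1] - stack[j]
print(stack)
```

j=1: stack[1] = 1-6 = -5 → [1, -5, 8, 3, 6]
j=2: stack[2] = (-5)-8 = -13 → [1, -5, -13, 3, 6]
j=3: stack[3] = (-13)-3 = -16 → [1, -5, -13, -16, 6]
j=4: stack[4] = (-16)-6 = -22 → [1, -5, -13, -16, -22]

[1, -5, -13, -16, -22]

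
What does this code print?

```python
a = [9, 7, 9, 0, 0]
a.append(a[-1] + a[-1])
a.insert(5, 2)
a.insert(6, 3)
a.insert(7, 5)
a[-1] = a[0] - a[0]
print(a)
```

append a[-1]+a[-1] = 0+0 = 0 → [9, 7, 9, 0, 0, 0]
insert 2 at 5 → [9, 7, 9, 0, 0, 2, 0]
insert 3 at 6 → [9, 7, 9, 0, 0, 2, 3, 0]
insert 5 at 7 → [9, 7, 9, 0, 0, 2, 3, 5, 0]
a[-1] = a[0]-a[0] = 9-9 = 0 → [9, 7, 9, 0, 0, 2, 3, 5, 0]

[9, 7, 9, 0, 0, 2, 3, 5, 0]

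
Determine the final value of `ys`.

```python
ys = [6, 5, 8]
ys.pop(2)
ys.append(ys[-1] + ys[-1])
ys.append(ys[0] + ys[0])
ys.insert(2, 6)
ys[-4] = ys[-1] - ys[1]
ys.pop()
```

pop(2) removes 8 → [6, 5]
append ys[-1]+ys[-1] = 5+5 = 10 → [6, 5, 10]
append ys[0]+ys[0] = 6+6 = 12 → [6, 5, 10, 12]
insert 6 at 2 → [6, 5, 6, 10, 12]
ys[-4] = ys[-1]-ys[1] = 12-5 = 7 → [6, 7, 6, 10, 12]
pop() removes 12 → [6, 7, 6, 10]

[6, 7, 6, 10]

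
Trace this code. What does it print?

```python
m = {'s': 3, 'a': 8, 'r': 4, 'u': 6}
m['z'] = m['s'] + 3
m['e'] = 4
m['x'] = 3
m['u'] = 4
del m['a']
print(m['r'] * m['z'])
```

24

m['z'] = m['s']+3 = 6 → {'s': 3, 'a': 8, 'r': 4, 'u': 6, 'z': 6}
m['e'] = 4 → {'s': 3, 'a': 8, 'r': 4, 'u': 6, 'z': 6, 'e': 4}
m['x'] = 3 → {'s': 3, 'a': 8, 'r': 4, 'u': 6, 'z': 6, 'e': 4, 'x': 3}
m['u'] = 4 → {'s': 3, 'a': 8, 'r': 4, 'u': 4, 'z': 6, 'e': 4, 'x': 3}
del 'a' → {'s': 3, 'r': 4, 'u': 4, 'z': 6, 'e': 4, 'x': 3}
m['r']*m['z'] = 4*6 = 24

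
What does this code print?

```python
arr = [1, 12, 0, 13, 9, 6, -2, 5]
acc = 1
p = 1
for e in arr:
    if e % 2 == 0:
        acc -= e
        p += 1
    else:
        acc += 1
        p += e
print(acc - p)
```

-44

e=1: not even, acc = 1+1 = 2; p=2
e=12: even, acc = 2-12 = -10; p=3
e=0: even, acc = (-10)-0 = -10; p=4
e=13: not even, acc = (-10)+1 = -9; p=17
e=9: not even, acc = (-9)+1 = -8; p=26
e=6: even, acc = (-8)-6 = -14; p=27
e=-2: even, acc = (-14)-(-2) = -12; p=28
e=5: not even, acc = (-12)+1 = -11; p=33
acc-p = (-11)-33 = -44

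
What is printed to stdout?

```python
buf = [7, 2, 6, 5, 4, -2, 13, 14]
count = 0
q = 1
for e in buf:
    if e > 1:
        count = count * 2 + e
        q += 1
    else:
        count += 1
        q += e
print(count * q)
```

4248

e=7: >1, count = 0*2+7 = 7; q=2
e=2: >1, count = 7*2+2 = 16; q=3
e=6: >1, count = 16*2+6 = 38; q=4
e=5: >1, count = 38*2+5 = 81; q=5
e=4: >1, count = 81*2+4 = 166; q=6
e=-2: not >1, count = 166+1 = 167; q=4
e=13: >1, count = 167*2+13 = 347; q=5
e=14: >1, count = 347*2+14 = 708; q=6
count*q = 708*6 = 4248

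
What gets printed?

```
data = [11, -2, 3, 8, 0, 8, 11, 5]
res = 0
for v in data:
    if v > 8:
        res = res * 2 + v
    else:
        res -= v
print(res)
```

v=11: >8, res = 0*2+11 = 11
v=-2: not >8, res = 11-(-2) = 13
v=3: not >8, res = 13-3 = 10
v=8: not >8, res = 10-8 = 2
v=0: not >8, res = 2-0 = 2
v=8: not >8, res = 2-8 = -6
v=11: >8, res = (-6)*2+11 = -1
v=5: not >8, res = (-1)-5 = -6

-6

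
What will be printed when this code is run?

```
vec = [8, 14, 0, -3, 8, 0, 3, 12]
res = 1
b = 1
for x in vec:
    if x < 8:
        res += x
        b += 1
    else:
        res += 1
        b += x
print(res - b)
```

-42

x=8: not <8, res = 1+1 = 2; b=9
x=14: not <8, res = 2+1 = 3; b=23
x=0: <8, res = 3+0 = 3; b=24
x=-3: <8, res = 3+(-3) = 0; b=25
x=8: not <8, res = 0+1 = 1; b=33
x=0: <8, res = 1+0 = 1; b=34
x=3: <8, res = 1+3 = 4; b=35
x=12: not <8, res = 4+1 = 5; b=47
res-b = 5-47 = -42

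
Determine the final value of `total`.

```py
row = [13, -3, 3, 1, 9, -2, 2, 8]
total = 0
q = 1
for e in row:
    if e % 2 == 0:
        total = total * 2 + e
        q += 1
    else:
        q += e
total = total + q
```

e=13: not even; q=14
e=-3: not even; q=11
e=3: not even; q=14
e=1: not even; q=15
e=9: not even; q=24
e=-2: even, total = 0*2+(-2) = -2; q=25
e=2: even, total = (-2)*2+2 = -2; q=26
e=8: even, total = (-2)*2+8 = 4; q=27
total+q = 4+27 = 31

31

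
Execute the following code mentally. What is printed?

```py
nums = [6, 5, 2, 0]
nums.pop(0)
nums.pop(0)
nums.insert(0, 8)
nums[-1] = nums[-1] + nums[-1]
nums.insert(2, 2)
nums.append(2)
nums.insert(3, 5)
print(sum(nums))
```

19

pop(0) removes 6 → [5, 2, 0]
pop(0) removes 5 → [2, 0]
insert 8 at 0 → [8, 2, 0]
nums[-1] = nums[-1]+nums[-1] = 0+0 = 0 → [8, 2, 0]
insert 2 at 2 → [8, 2, 2, 0]
append 2 → [8, 2, 2, 0, 2]
insert 5 at 3 → [8, 2, 2, 5, 0, 2]
sum = 19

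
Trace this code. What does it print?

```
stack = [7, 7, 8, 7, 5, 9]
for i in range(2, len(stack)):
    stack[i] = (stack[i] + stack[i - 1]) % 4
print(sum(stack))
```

22

i=2: stack[2] = (8+7)%4 = 3 → [7, 7, 3, 7, 5, 9]
i=3: stack[3] = (7+3)%4 = 2 → [7, 7, 3, 2, 5, 9]
i=4: stack[4] = (5+2)%4 = 3 → [7, 7, 3, 2, 3, 9]
i=5: stack[5] = (9+3)%4 = 0 → [7, 7, 3, 2, 3, 0]
sum = 22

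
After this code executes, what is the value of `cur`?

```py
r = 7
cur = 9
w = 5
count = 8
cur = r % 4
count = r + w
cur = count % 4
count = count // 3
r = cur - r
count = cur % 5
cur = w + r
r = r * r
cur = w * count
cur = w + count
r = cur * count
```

5

cur = 7%4 = 3
count = 7+5 = 12
cur = 12%4 = 0
count = 12//3 = 4
r = 0-7 = -7
count = 0%5 = 0
cur = 5+(-7) = -2
r = (-7)*(-7) = 49
cur = 5*0 = 0
cur = 5+0 = 5
r = 5*0 = 0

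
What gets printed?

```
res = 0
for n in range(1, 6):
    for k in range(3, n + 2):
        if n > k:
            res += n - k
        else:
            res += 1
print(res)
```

n=2,k=3: not 2>3, res = 0+1 = 1
n=3,k=3: not 3>3, res = 1+1 = 2
n=3,k=4: not 3>4, res = 2+1 = 3
n=4,k=3: 4>3, res = 3+1 = 4
n=4,k=4: not 4>4, res = 4+1 = 5
n=4,k=5: not 4>5, res = 5+1 = 6
n=5,k=3: 5>3, res = 6+2 = 8
n=5,k=4: 5>4, res = 8+1 = 9
n=5,k=5: not 5>5, res = 9+1 = 10
n=5,k=6: not 5>6, res = 10+1 = 11

11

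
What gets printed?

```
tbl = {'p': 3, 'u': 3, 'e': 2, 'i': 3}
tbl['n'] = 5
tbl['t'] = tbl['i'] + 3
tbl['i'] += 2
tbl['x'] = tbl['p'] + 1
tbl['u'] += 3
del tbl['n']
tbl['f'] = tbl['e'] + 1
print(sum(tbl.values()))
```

29

tbl['n'] = 5 → {'p': 3, 'u': 3, 'e': 2, 'i': 3, 'n': 5}
tbl['t'] = tbl['i']+3 = 6 → {'p': 3, 'u': 3, 'e': 2, 'i': 3, 'n': 5, 't': 6}
tbl['i'] = 3+2 = 5 → {'p': 3, 'u': 3, 'e': 2, 'i': 5, 'n': 5, 't': 6}
tbl['x'] = tbl['p']+1 = 4 → {'p': 3, 'u': 3, 'e': 2, 'i': 5, 'n': 5, 't': 6, 'x': 4}
tbl['u'] = 3+3 = 6 → {'p': 3, 'u': 6, 'e': 2, 'i': 5, 'n': 5, 't': 6, 'x': 4}
del 'n' → {'p': 3, 'u': 6, 'e': 2, 'i': 5, 't': 6, 'x': 4}
tbl['f'] = tbl['e']+1 = 3 → {'p': 3, 'u': 6, 'e': 2, 'i': 5, 't': 6, 'x': 4, 'f': 3}
sum of values = 29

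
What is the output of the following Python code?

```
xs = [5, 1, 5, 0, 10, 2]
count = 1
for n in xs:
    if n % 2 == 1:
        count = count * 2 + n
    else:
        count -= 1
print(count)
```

n=5: odd, count = 1*2+5 = 7
n=1: odd, count = 7*2+1 = 15
n=5: odd, count = 15*2+5 = 35
n=0: not odd, count = 35-1 = 34
n=10: not odd, count = 34-1 = 33
n=2: not odd, count = 33-1 = 32

32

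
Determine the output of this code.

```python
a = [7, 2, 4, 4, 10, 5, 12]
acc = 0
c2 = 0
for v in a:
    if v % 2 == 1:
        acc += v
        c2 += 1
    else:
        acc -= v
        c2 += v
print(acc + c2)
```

14

v=7: odd, acc = 0+7 = 7; c2=1
v=2: not odd, acc = 7-2 = 5; c2=3
v=4: not odd, acc = 5-4 = 1; c2=7
v=4: not odd, acc = 1-4 = -3; c2=11
v=10: not odd, acc = (-3)-10 = -13; c2=21
v=5: odd, acc = (-13)+5 = -8; c2=22
v=12: not odd, acc = (-8)-12 = -20; c2=34
acc+c2 = (-20)+34 = 14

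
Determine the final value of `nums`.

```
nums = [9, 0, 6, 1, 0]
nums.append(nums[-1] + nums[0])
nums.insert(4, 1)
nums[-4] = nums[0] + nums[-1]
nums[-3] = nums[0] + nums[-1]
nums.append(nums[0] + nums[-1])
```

append nums[-1]+nums[0] = 0+9 = 9 → [9, 0, 6, 1, 0, 9]
insert 1 at 4 → [9, 0, 6, 1, 1, 0, 9]
nums[-4] = nums[0]+nums[-1] = 9+9 = 18 → [9, 0, 6, 18, 1, 0, 9]
nums[-3] = nums[0]+nums[-1] = 9+9 = 18 → [9, 0, 6, 18, 18, 0, 9]
append nums[0]+nums[-1] = 9+9 = 18 → [9, 0, 6, 18, 18, 0, 9, 18]

[9, 0, 6, 18, 18, 0, 9, 18]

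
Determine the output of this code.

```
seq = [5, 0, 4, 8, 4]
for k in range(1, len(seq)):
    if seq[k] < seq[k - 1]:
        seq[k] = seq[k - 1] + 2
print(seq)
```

[5, 7, 9, 11, 13]

k=1: 0<5, seq[1] = 5+2 = 7 → [5, 7, 4, 8, 4]
k=2: 4<7, seq[2] = 7+2 = 9 → [5, 7, 9, 8, 4]
k=3: 8<9, seq[3] = 9+2 = 11 → [5, 7, 9, 11, 4]
k=4: 4<11, seq[4] = 11+2 = 13 → [5, 7, 9, 11, 13]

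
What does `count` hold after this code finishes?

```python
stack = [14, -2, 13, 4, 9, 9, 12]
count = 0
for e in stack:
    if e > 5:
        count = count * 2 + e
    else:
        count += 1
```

e=14: >5, count = 0*2+14 = 14
e=-2: not >5, count = 14+1 = 15
e=13: >5, count = 15*2+13 = 43
e=4: not >5, count = 43+1 = 44
e=9: >5, count = 44*2+9 = 97
e=9: >5, count = 97*2+9 = 203
e=12: >5, count = 203*2+12 = 418

418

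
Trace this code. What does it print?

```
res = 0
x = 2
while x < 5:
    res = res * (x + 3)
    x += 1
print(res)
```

0

x=2: res = 0*5 = 0
x=3: res = 0*6 = 0
x=4: res = 0*7 = 0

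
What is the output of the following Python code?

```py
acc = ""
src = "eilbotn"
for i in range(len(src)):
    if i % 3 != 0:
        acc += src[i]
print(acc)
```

ilot

i=0: skip
i=1: add 'i' → 'i'
i=2: add 'l' → 'il'
i=3: skip
i=4: add 'o' → 'ilo'
i=5: add 't' → 'ilot'
i=6: skip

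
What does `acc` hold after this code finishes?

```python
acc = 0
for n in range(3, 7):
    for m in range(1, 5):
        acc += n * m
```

n=3,m=1: acc = 0+3 = 3
n=3,m=2: acc = 3+6 = 9
n=3,m=3: acc = 9+9 = 18
n=3,m=4: acc = 18+12 = 30
n=4,m=1: acc = 30+4 = 34
n=4,m=2: acc = 34+8 = 42
n=4,m=3: acc = 42+12 = 54
n=4,m=4: acc = 54+16 = 70
n=5,m=1: acc = 70+5 = 75
n=5,m=2: acc = 75+10 = 85
n=5,m=3: acc = 85+15 = 100
n=5,m=4: acc = 100+20 = 120
n=6,m=1: acc = 120+6 = 126
n=6,m=2: acc = 126+12 = 138
n=6,m=3: acc = 138+18 = 156
n=6,m=4: acc = 156+24 = 180

180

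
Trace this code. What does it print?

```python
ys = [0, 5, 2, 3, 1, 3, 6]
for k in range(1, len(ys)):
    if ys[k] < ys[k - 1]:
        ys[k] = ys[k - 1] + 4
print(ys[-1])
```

k=1: 5>=0, unchanged → [0, 5, 2, 3, 1, 3, 6]
k=2: 2<5, ys[2] = 5+4 = 9 → [0, 5, 9, 3, 1, 3, 6]
k=3: 3<9, ys[3] = 9+4 = 13 → [0, 5, 9, 13, 1, 3, 6]
k=4: 1<13, ys[4] = 13+4 = 17 → [0, 5, 9, 13, 17, 3, 6]
k=5: 3<17, ys[5] = 17+4 = 21 → [0, 5, 9, 13, 17, 21, 6]
k=6: 6<21, ys[6] = 21+4 = 25 → [0, 5, 9, 13, 17, 21, 25]

25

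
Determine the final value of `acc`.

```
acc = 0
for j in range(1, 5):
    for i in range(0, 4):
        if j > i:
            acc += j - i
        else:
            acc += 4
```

44

j=1,i=0: 1>0, acc = 0+1 = 1
j=1,i=1: not 1>1, acc = 1+4 = 5
j=1,i=2: not 1>2, acc = 5+4 = 9
j=1,i=3: not 1>3, acc = 9+4 = 13
j=2,i=0: 2>0, acc = 13+2 = 15
j=2,i=1: 2>1, acc = 15+1 = 16
j=2,i=2: not 2>2, acc = 16+4 = 20
j=2,i=3: not 2>3, acc = 20+4 = 24
j=3,i=0: 3>0, acc = 24+3 = 27
j=3,i=1: 3>1, acc = 27+2 = 29
j=3,i=2: 3>2, acc = 29+1 = 30
j=3,i=3: not 3>3, acc = 30+4 = 34
j=4,i=0: 4>0, acc = 34+4 = 38
j=4,i=1: 4>1, acc = 38+3 = 41
j=4,i=2: 4>2, acc = 41+2 = 43
j=4,i=3: 4>3, acc = 43+1 = 44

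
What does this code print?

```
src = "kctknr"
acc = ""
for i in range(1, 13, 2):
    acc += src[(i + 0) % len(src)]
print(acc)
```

i=1: add src[1]='c' → 'c'
i=3: add src[3]='k' → 'ck'
i=5: add src[5]='r' → 'ckr'
i=7: add src[1]='c' → 'ckrc'
i=9: add src[3]='k' → 'ckrck'
i=11: add src[5]='r' → 'ckrckr'

ckrckr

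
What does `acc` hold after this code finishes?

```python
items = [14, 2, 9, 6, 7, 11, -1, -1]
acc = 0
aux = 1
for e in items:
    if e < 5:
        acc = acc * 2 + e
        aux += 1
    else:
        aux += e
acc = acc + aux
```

e=14: not <5; aux=15
e=2: <5, acc = 0*2+2 = 2; aux=16
e=9: not <5; aux=25
e=6: not <5; aux=31
e=7: not <5; aux=38
e=11: not <5; aux=49
e=-1: <5, acc = 2*2+(-1) = 3; aux=50
e=-1: <5, acc = 3*2+(-1) = 5; aux=51
acc+aux = 5+51 = 56

56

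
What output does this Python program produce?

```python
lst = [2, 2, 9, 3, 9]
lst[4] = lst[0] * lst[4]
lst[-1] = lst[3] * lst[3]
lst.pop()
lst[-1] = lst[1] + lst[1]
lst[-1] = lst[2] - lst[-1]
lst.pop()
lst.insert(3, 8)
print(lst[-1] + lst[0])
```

lst[4] = lst[0]*lst[4] = 2*9 = 18 → [2, 2, 9, 3, 18]
lst[-1] = lst[3]*lst[3] = 3*3 = 9 → [2, 2, 9, 3, 9]
pop() removes 9 → [2, 2, 9, 3]
lst[-1] = lst[1]+lst[1] = 2+2 = 4 → [2, 2, 9, 4]
lst[-1] = lst[2]-lst[-1] = 9-4 = 5 → [2, 2, 9, 5]
pop() removes 5 → [2, 2, 9]
insert 8 at 3 → [2, 2, 9, 8]
lst[-1]+lst[0] = 8+2 = 10

10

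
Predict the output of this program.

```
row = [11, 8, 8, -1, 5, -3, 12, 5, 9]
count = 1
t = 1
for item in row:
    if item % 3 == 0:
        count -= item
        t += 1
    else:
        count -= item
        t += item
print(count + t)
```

item=11: not %3==0, count = 1-11 = -10; t=12
item=8: not %3==0, count = (-10)-8 = -18; t=20
item=8: not %3==0, count = (-18)-8 = -26; t=28
item=-1: not %3==0, count = (-26)-(-1) = -25; t=27
item=5: not %3==0, count = (-25)-5 = -30; t=32
item=-3: %3==0, count = (-30)-(-3) = -27; t=33
item=12: %3==0, count = (-27)-12 = -39; t=34
item=5: not %3==0, count = (-39)-5 = -44; t=39
item=9: %3==0, count = (-44)-9 = -53; t=40
count+t = (-53)+40 = -13

-13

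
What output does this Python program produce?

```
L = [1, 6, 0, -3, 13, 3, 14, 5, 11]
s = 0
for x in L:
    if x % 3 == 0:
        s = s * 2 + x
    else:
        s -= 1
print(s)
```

x=1: not %3==0, s = 0-1 = -1
x=6: %3==0, s = (-1)*2+6 = 4
x=0: %3==0, s = 4*2+0 = 8
x=-3: %3==0, s = 8*2+(-3) = 13
x=13: not %3==0, s = 13-1 = 12
x=3: %3==0, s = 12*2+3 = 27
x=14: not %3==0, s = 27-1 = 26
x=5: not %3==0, s = 26-1 = 25
x=11: not %3==0, s = 25-1 = 24

24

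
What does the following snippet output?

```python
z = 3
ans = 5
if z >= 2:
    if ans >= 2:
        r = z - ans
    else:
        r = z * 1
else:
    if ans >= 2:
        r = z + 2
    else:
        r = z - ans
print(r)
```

-2

z=3, ans=5
z >= 2 is True; ans >= 2 is True
→ r = z - ans = -2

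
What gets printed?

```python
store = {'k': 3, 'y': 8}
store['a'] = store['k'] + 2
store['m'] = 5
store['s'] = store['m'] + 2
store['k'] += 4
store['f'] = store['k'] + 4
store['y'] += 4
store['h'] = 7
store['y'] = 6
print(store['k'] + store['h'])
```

store['a'] = store['k']+2 = 5 → {'k': 3, 'y': 8, 'a': 5}
store['m'] = 5 → {'k': 3, 'y': 8, 'a': 5, 'm': 5}
store['s'] = store['m']+2 = 7 → {'k': 3, 'y': 8, 'a': 5, 'm': 5, 's': 7}
store['k'] = 3+4 = 7 → {'k': 7, 'y': 8, 'a': 5, 'm': 5, 's': 7}
store['f'] = store['k']+4 = 11 → {'k': 7, 'y': 8, 'a': 5, 'm': 5, 's': 7, 'f': 11}
store['y'] = 8+4 = 12 → {'k': 7, 'y': 12, 'a': 5, 'm': 5, 's': 7, 'f': 11}
store['h'] = 7 → {'k': 7, 'y': 12, 'a': 5, 'm': 5, 's': 7, 'f': 11, 'h': 7}
store['y'] = 6 → {'k': 7, 'y': 6, 'a': 5, 'm': 5, 's': 7, 'f': 11, 'h': 7}
store['k']+store['h'] = 7+7 = 14

14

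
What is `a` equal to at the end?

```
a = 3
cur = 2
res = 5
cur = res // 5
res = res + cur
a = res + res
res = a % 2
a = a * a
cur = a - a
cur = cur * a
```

cur = 5//5 = 1
res = 5+1 = 6
a = 6+6 = 12
res = 12%2 = 0
a = 12*12 = 144
cur = 144-144 = 0
cur = 0*144 = 0

144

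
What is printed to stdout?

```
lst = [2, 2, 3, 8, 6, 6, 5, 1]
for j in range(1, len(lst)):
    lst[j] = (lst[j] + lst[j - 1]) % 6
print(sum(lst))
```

j=1: lst[1] = (2+2)%6 = 4 → [2, 4, 3, 8, 6, 6, 5, 1]
j=2: lst[2] = (3+4)%6 = 1 → [2, 4, 1, 8, 6, 6, 5, 1]
j=3: lst[3] = (8+1)%6 = 3 → [2, 4, 1, 3, 6, 6, 5, 1]
j=4: lst[4] = (6+3)%6 = 3 → [2, 4, 1, 3, 3, 6, 5, 1]
j=5: lst[5] = (6+3)%6 = 3 → [2, 4, 1, 3, 3, 3, 5, 1]
j=6: lst[6] = (5+3)%6 = 2 → [2, 4, 1, 3, 3, 3, 2, 1]
j=7: lst[7] = (1+2)%6 = 3 → [2, 4, 1, 3, 3, 3, 2, 3]
sum = 21

21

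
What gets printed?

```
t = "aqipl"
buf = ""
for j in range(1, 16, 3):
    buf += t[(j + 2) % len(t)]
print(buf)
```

j=1: add t[3]='p' → 'p'
j=4: add t[1]='q' → 'pq'
j=7: add t[4]='l' → 'pql'
j=10: add t[2]='i' → 'pqli'
j=13: add t[0]='a' → 'pqlia'

pqlia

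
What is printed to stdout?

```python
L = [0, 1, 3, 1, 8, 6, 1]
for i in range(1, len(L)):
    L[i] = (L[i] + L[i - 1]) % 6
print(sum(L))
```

14

i=1: L[1] = (1+0)%6 = 1 → [0, 1, 3, 1, 8, 6, 1]
i=2: L[2] = (3+1)%6 = 4 → [0, 1, 4, 1, 8, 6, 1]
i=3: L[3] = (1+4)%6 = 5 → [0, 1, 4, 5, 8, 6, 1]
i=4: L[4] = (8+5)%6 = 1 → [0, 1, 4, 5, 1, 6, 1]
i=5: L[5] = (6+1)%6 = 1 → [0, 1, 4, 5, 1, 1, 1]
i=6: L[6] = (1+1)%6 = 2 → [0, 1, 4, 5, 1, 1, 2]
sum = 14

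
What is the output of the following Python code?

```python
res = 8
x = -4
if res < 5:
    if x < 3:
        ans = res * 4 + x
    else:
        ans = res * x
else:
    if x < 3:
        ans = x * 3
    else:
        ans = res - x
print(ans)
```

res=8, x=-4
res < 5 is False; x < 3 is True
→ ans = x * 3 = -12

-12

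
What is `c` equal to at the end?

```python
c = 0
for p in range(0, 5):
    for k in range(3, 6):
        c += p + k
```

p=0,k=3: c = 0+3 = 3
p=0,k=4: c = 3+4 = 7
p=0,k=5: c = 7+5 = 12
p=1,k=3: c = 12+4 = 16
p=1,k=4: c = 16+5 = 21
p=1,k=5: c = 21+6 = 27
p=2,k=3: c = 27+5 = 32
p=2,k=4: c = 32+6 = 38
p=2,k=5: c = 38+7 = 45
p=3,k=3: c = 45+6 = 51
p=3,k=4: c = 51+7 = 58
p=3,k=5: c = 58+8 = 66
p=4,k=3: c = 66+7 = 73
p=4,k=4: c = 73+8 = 81
p=4,k=5: c = 81+9 = 90

90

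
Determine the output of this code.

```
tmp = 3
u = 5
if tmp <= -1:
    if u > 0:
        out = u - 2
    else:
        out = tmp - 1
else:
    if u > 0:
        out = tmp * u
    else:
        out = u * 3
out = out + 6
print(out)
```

tmp=3, u=5
tmp <= -1 is False; u > 0 is True
→ out = tmp * u = 15
out = 15+6 = 21

21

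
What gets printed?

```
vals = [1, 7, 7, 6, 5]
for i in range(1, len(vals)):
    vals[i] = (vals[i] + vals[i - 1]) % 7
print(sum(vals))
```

i=1: vals[1] = (7+1)%7 = 1 → [1, 1, 7, 6, 5]
i=2: vals[2] = (7+1)%7 = 1 → [1, 1, 1, 6, 5]
i=3: vals[3] = (6+1)%7 = 0 → [1, 1, 1, 0, 5]
i=4: vals[4] = (5+0)%7 = 5 → [1, 1, 1, 0, 5]
sum = 8

8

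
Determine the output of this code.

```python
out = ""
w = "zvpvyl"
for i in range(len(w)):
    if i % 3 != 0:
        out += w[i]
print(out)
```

vpyl

i=0: skip
i=1: add 'v' → 'v'
i=2: add 'p' → 'vp'
i=3: skip
i=4: add 'y' → 'vpy'
i=5: add 'l' → 'vpyl'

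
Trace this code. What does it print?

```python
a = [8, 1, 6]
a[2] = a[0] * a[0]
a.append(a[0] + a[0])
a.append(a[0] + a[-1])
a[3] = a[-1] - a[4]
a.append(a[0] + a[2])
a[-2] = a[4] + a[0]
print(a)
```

[8, 1, 64, 0, 32, 72]

a[2] = a[0]*a[0] = 8*8 = 64 → [8, 1, 64]
append a[0]+a[0] = 8+8 = 16 → [8, 1, 64, 16]
append a[0]+a[-1] = 8+16 = 24 → [8, 1, 64, 16, 24]
a[3] = a[-1]-a[4] = 24-24 = 0 → [8, 1, 64, 0, 24]
append a[0]+a[2] = 8+64 = 72 → [8, 1, 64, 0, 24, 72]
a[-2] = a[4]+a[0] = 24+8 = 32 → [8, 1, 64, 0, 32, 72]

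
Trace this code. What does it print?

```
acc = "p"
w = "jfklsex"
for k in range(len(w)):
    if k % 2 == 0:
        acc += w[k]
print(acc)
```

k=0: add 'j' → 'pj'
k=1: skip
k=2: add 'k' → 'pjk'
k=3: skip
k=4: add 's' → 'pjks'
k=5: skip
k=6: add 'x' → 'pjksx'

pjksx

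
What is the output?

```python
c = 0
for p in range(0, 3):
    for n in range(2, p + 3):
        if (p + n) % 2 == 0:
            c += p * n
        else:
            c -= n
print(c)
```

p=0,n=2: even sum, c = 0+0 = 0
p=1,n=2: odd sum, c = 0-2 = -2
p=1,n=3: even sum, c = (-2)+3 = 1
p=2,n=2: even sum, c = 1+4 = 5
p=2,n=3: odd sum, c = 5-3 = 2
p=2,n=4: even sum, c = 2+8 = 10

10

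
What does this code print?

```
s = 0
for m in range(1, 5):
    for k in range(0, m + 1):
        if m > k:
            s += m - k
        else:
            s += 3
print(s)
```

m=1,k=0: 1>0, s = 0+1 = 1
m=1,k=1: not 1>1, s = 1+3 = 4
m=2,k=0: 2>0, s = 4+2 = 6
m=2,k=1: 2>1, s = 6+1 = 7
m=2,k=2: not 2>2, s = 7+3 = 10
m=3,k=0: 3>0, s = 10+3 = 13
m=3,k=1: 3>1, s = 13+2 = 15
m=3,k=2: 3>2, s = 15+1 = 16
m=3,k=3: not 3>3, s = 16+3 = 19
m=4,k=0: 4>0, s = 19+4 = 23
m=4,k=1: 4>1, s = 23+3 = 26
m=4,k=2: 4>2, s = 26+2 = 28
m=4,k=3: 4>3, s = 28+1 = 29
m=4,k=4: not 4>4, s = 29+3 = 32

32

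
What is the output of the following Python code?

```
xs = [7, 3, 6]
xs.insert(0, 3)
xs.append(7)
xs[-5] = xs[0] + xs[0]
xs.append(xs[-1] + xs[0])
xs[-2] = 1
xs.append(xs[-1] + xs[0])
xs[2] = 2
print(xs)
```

insert 3 at 0 → [3, 7, 3, 6]
append 7 → [3, 7, 3, 6, 7]
xs[-5] = xs[0]+xs[0] = 3+3 = 6 → [6, 7, 3, 6, 7]
append xs[-1]+xs[0] = 7+6 = 13 → [6, 7, 3, 6, 7, 13]
xs[-2] = 1 → [6, 7, 3, 6, 1, 13]
append xs[-1]+xs[0] = 13+6 = 19 → [6, 7, 3, 6, 1, 13, 19]
xs[2] = 2 → [6, 7, 2, 6, 1, 13, 19]

[6, 7, 2, 6, 1, 13, 19]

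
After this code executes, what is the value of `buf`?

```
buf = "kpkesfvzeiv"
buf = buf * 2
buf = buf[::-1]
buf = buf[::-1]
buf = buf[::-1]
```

'viezvfsekpkviezvfsekpk'

repeat ×2 → 'kpkesfvzeivkpkesfvzeiv'
reverse → 'viezvfsekpkviezvfsekpk'
reverse → 'kpkesfvzeivkpkesfvzeiv'
reverse → 'viezvfsekpkviezvfsekpk'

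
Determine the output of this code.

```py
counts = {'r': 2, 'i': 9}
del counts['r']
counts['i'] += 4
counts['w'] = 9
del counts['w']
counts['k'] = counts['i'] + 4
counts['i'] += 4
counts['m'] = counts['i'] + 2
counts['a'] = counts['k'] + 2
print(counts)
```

{'i': 17, 'k': 17, 'm': 19, 'a': 19}

del 'r' → {'i': 9}
counts['i'] = 9+4 = 13 → {'i': 13}
counts['w'] = 9 → {'i': 13, 'w': 9}
del 'w' → {'i': 13}
counts['k'] = counts['i']+4 = 17 → {'i': 13, 'k': 17}
counts['i'] = 13+4 = 17 → {'i': 17, 'k': 17}
counts['m'] = counts['i']+2 = 19 → {'i': 17, 'k': 17, 'm': 19}
counts['a'] = counts['k']+2 = 19 → {'i': 17, 'k': 17, 'm': 19, 'a': 19}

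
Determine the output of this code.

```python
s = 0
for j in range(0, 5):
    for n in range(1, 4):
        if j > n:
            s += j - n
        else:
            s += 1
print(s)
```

j=0,n=1: not 0>1, s = 0+1 = 1
j=0,n=2: not 0>2, s = 1+1 = 2
j=0,n=3: not 0>3, s = 2+1 = 3
j=1,n=1: not 1>1, s = 3+1 = 4
j=1,n=2: not 1>2, s = 4+1 = 5
j=1,n=3: not 1>3, s = 5+1 = 6
j=2,n=1: 2>1, s = 6+1 = 7
j=2,n=2: not 2>2, s = 7+1 = 8
j=2,n=3: not 2>3, s = 8+1 = 9
j=3,n=1: 3>1, s = 9+2 = 11
j=3,n=2: 3>2, s = 11+1 = 12
j=3,n=3: not 3>3, s = 12+1 = 13
j=4,n=1: 4>1, s = 13+3 = 16
j=4,n=2: 4>2, s = 16+2 = 18
j=4,n=3: 4>3, s = 18+1 = 19

19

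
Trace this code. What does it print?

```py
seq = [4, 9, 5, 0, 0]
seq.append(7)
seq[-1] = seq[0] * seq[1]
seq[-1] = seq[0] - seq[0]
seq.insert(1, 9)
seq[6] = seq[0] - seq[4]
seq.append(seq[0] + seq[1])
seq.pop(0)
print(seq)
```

[9, 9, 5, 0, 0, 4, 13]

append 7 → [4, 9, 5, 0, 0, 7]
seq[-1] = seq[0]*seq[1] = 4*9 = 36 → [4, 9, 5, 0, 0, 36]
seq[-1] = seq[0]-seq[0] = 4-4 = 0 → [4, 9, 5, 0, 0, 0]
insert 9 at 1 → [4, 9, 9, 5, 0, 0, 0]
seq[6] = seq[0]-seq[4] = 4-0 = 4 → [4, 9, 9, 5, 0, 0, 4]
append seq[0]+seq[1] = 4+9 = 13 → [4, 9, 9, 5, 0, 0, 4, 13]
pop(0) removes 4 → [9, 9, 5, 0, 0, 4, 13]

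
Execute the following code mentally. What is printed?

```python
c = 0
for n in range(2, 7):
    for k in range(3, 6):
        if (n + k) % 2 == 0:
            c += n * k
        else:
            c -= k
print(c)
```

80

n=2,k=3: odd sum, c = 0-3 = -3
n=2,k=4: even sum, c = (-3)+8 = 5
n=2,k=5: odd sum, c = 5-5 = 0
n=3,k=3: even sum, c = 0+9 = 9
n=3,k=4: odd sum, c = 9-4 = 5
n=3,k=5: even sum, c = 5+15 = 20
n=4,k=3: odd sum, c = 20-3 = 17
n=4,k=4: even sum, c = 17+16 = 33
n=4,k=5: odd sum, c = 33-5 = 28
n=5,k=3: even sum, c = 28+15 = 43
n=5,k=4: odd sum, c = 43-4 = 39
n=5,k=5: even sum, c = 39+25 = 64
n=6,k=3: odd sum, c = 64-3 = 61
n=6,k=4: even sum, c = 61+24 = 85
n=6,k=5: odd sum, c = 85-5 = 80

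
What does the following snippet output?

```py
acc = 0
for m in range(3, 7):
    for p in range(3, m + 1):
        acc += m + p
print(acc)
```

90

m=3,p=3: acc = 0+6 = 6
m=4,p=3: acc = 6+7 = 13
m=4,p=4: acc = 13+8 = 21
m=5,p=3: acc = 21+8 = 29
m=5,p=4: acc = 29+9 = 38
m=5,p=5: acc = 38+10 = 48
m=6,p=3: acc = 48+9 = 57
m=6,p=4: acc = 57+10 = 67
m=6,p=5: acc = 67+11 = 78
m=6,p=6: acc = 78+12 = 90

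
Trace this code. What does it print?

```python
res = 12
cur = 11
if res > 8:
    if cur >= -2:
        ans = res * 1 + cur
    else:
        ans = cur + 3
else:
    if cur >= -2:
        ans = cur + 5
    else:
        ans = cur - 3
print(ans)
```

res=12, cur=11
res > 8 is True; cur >= -2 is True
→ ans = res * 1 + cur = 23

23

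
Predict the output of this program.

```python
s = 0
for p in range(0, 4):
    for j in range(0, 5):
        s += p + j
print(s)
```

70

p=0,j=0: s = 0+0 = 0
p=0,j=1: s = 0+1 = 1
p=0,j=2: s = 1+2 = 3
p=0,j=3: s = 3+3 = 6
p=0,j=4: s = 6+4 = 10
p=1,j=0: s = 10+1 = 11
p=1,j=1: s = 11+2 = 13
p=1,j=2: s = 13+3 = 16
p=1,j=3: s = 16+4 = 20
p=1,j=4: s = 20+5 = 25
p=2,j=0: s = 25+2 = 27
p=2,j=1: s = 27+3 = 30
p=2,j=2: s = 30+4 = 34
p=2,j=3: s = 34+5 = 39
p=2,j=4: s = 39+6 = 45
p=3,j=0: s = 45+3 = 48
p=3,j=1: s = 48+4 = 52
p=3,j=2: s = 52+5 = 57
p=3,j=3: s = 57+6 = 63
p=3,j=4: s = 63+7 = 70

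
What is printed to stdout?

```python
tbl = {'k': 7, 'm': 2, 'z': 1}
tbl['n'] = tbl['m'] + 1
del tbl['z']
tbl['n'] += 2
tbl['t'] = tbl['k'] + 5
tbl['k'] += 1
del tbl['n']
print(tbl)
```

tbl['n'] = tbl['m']+1 = 3 → {'k': 7, 'm': 2, 'z': 1, 'n': 3}
del 'z' → {'k': 7, 'm': 2, 'n': 3}
tbl['n'] = 3+2 = 5 → {'k': 7, 'm': 2, 'n': 5}
tbl['t'] = tbl['k']+5 = 12 → {'k': 7, 'm': 2, 'n': 5, 't': 12}
tbl['k'] = 7+1 = 8 → {'k': 8, 'm': 2, 'n': 5, 't': 12}
del 'n' → {'k': 8, 'm': 2, 't': 12}

{'k': 8, 'm': 2, 't': 12}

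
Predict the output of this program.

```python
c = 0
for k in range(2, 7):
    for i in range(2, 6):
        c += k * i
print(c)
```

280

k=2,i=2: c = 0+4 = 4
k=2,i=3: c = 4+6 = 10
k=2,i=4: c = 10+8 = 18
k=2,i=5: c = 18+10 = 28
k=3,i=2: c = 28+6 = 34
k=3,i=3: c = 34+9 = 43
k=3,i=4: c = 43+12 = 55
k=3,i=5: c = 55+15 = 70
k=4,i=2: c = 70+8 = 78
k=4,i=3: c = 78+12 = 90
k=4,i=4: c = 90+16 = 106
k=4,i=5: c = 106+20 = 126
k=5,i=2: c = 126+10 = 136
k=5,i=3: c = 136+15 = 151
k=5,i=4: c = 151+20 = 171
k=5,i=5: c = 171+25 = 196
k=6,i=2: c = 196+12 = 208
k=6,i=3: c = 208+18 = 226
k=6,i=4: c = 226+24 = 250
k=6,i=5: c = 250+30 = 280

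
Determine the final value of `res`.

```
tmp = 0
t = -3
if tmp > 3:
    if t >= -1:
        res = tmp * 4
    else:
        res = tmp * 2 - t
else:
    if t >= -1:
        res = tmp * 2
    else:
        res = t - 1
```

-4

tmp=0, t=-3
tmp > 3 is False; t >= -1 is False
→ res = t - 1 = -4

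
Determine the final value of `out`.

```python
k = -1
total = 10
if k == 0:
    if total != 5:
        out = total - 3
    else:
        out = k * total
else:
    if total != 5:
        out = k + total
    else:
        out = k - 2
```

9

k=-1, total=10
k == 0 is False; total != 5 is True
→ out = k + total = 9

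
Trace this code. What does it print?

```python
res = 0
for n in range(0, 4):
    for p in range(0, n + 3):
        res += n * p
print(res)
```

n=0,p=0: res = 0+0 = 0
n=0,p=1: res = 0+0 = 0
n=0,p=2: res = 0+0 = 0
n=1,p=0: res = 0+0 = 0
n=1,p=1: res = 0+1 = 1
n=1,p=2: res = 1+2 = 3
n=1,p=3: res = 3+3 = 6
n=2,p=0: res = 6+0 = 6
n=2,p=1: res = 6+2 = 8
n=2,p=2: res = 8+4 = 12
n=2,p=3: res = 12+6 = 18
n=2,p=4: res = 18+8 = 26
n=3,p=0: res = 26+0 = 26
n=3,p=1: res = 26+3 = 29
n=3,p=2: res = 29+6 = 35
n=3,p=3: res = 35+9 = 44
n=3,p=4: res = 44+12 = 56
n=3,p=5: res = 56+15 = 71

71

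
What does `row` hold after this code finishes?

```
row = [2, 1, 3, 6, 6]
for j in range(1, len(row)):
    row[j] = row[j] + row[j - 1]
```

[2, 3, 6, 12, 18]

j=1: row[1] = 1+2 = 3 → [2, 3, 3, 6, 6]
j=2: row[2] = 3+3 = 6 → [2, 3, 6, 6, 6]
j=3: row[3] = 6+6 = 12 → [2, 3, 6, 12, 6]
j=4: row[4] = 6+12 = 18 → [2, 3, 6, 12, 18]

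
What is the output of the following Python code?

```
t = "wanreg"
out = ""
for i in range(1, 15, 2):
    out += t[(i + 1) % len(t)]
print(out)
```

i=1: add t[2]='n' → 'n'
i=3: add t[4]='e' → 'ne'
i=5: add t[0]='w' → 'new'
i=7: add t[2]='n' → 'newn'
i=9: add t[4]='e' → 'newne'
i=11: add t[0]='w' → 'newnew'
i=13: add t[2]='n' → 'newnewn'

newnewn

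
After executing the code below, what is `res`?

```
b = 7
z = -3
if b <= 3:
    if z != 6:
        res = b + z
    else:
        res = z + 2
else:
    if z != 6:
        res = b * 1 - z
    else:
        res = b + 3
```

b=7, z=-3
b <= 3 is False; z != 6 is True
→ res = b * 1 - z = 10

10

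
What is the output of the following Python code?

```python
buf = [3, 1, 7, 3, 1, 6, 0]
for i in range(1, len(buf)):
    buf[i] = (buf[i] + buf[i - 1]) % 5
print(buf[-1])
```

i=1: buf[1] = (1+3)%5 = 4 → [3, 4, 7, 3, 1, 6, 0]
i=2: buf[2] = (7+4)%5 = 1 → [3, 4, 1, 3, 1, 6, 0]
i=3: buf[3] = (3+1)%5 = 4 → [3, 4, 1, 4, 1, 6, 0]
i=4: buf[4] = (1+4)%5 = 0 → [3, 4, 1, 4, 0, 6, 0]
i=5: buf[5] = (6+0)%5 = 1 → [3, 4, 1, 4, 0, 1, 0]
i=6: buf[6] = (0+1)%5 = 1 → [3, 4, 1, 4, 0, 1, 1]

1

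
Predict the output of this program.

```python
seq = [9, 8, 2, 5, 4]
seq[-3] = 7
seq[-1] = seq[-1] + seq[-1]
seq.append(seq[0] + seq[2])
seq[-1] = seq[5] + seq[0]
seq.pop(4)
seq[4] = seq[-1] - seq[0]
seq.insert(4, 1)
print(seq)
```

seq[-3] = 7 → [9, 8, 7, 5, 4]
seq[-1] = seq[-1]+seq[-1] = 4+4 = 8 → [9, 8, 7, 5, 8]
append seq[0]+seq[2] = 9+7 = 16 → [9, 8, 7, 5, 8, 16]
seq[-1] = seq[5]+seq[0] = 16+9 = 25 → [9, 8, 7, 5, 8, 25]
pop(4) removes 8 → [9, 8, 7, 5, 25]
seq[4] = seq[-1]-seq[0] = 25-9 = 16 → [9, 8, 7, 5, 16]
insert 1 at 4 → [9, 8, 7, 5, 1, 16]

[9, 8, 7, 5, 1, 16]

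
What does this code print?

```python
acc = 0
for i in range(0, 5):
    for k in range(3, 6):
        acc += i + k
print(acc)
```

90

i=0,k=3: acc = 0+3 = 3
i=0,k=4: acc = 3+4 = 7
i=0,k=5: acc = 7+5 = 12
i=1,k=3: acc = 12+4 = 16
i=1,k=4: acc = 16+5 = 21
i=1,k=5: acc = 21+6 = 27
i=2,k=3: acc = 27+5 = 32
i=2,k=4: acc = 32+6 = 38
i=2,k=5: acc = 38+7 = 45
i=3,k=3: acc = 45+6 = 51
i=3,k=4: acc = 51+7 = 58
i=3,k=5: acc = 58+8 = 66
i=4,k=3: acc = 66+7 = 73
i=4,k=4: acc = 73+8 = 81
i=4,k=5: acc = 81+9 = 90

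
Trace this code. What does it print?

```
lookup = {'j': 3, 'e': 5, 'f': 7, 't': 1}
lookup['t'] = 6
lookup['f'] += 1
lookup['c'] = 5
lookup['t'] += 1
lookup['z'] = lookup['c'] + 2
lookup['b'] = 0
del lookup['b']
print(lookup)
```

{'j': 3, 'e': 5, 'f': 8, 't': 7, 'c': 5, 'z': 7}

lookup['t'] = 6 → {'j': 3, 'e': 5, 'f': 7, 't': 6}
lookup['f'] = 7+1 = 8 → {'j': 3, 'e': 5, 'f': 8, 't': 6}
lookup['c'] = 5 → {'j': 3, 'e': 5, 'f': 8, 't': 6, 'c': 5}
lookup['t'] = 6+1 = 7 → {'j': 3, 'e': 5, 'f': 8, 't': 7, 'c': 5}
lookup['z'] = lookup['c']+2 = 7 → {'j': 3, 'e': 5, 'f': 8, 't': 7, 'c': 5, 'z': 7}
lookup['b'] = 0 → {'j': 3, 'e': 5, 'f': 8, 't': 7, 'c': 5, 'z': 7, 'b': 0}
del 'b' → {'j': 3, 'e': 5, 'f': 8, 't': 7, 'c': 5, 'z': 7}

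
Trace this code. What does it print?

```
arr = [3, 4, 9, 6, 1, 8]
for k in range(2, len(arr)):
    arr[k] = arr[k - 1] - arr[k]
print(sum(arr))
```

-41

k=2: arr[2] = 4-9 = -5 → [3, 4, -5, 6, 1, 8]
k=3: arr[3] = (-5)-6 = -11 → [3, 4, -5, -11, 1, 8]
k=4: arr[4] = (-11)-1 = -12 → [3, 4, -5, -11, -12, 8]
k=5: arr[5] = (-12)-8 = -20 → [3, 4, -5, -11, -12, -20]
sum = -41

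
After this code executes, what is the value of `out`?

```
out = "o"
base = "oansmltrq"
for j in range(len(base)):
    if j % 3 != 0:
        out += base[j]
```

j=0: skip
j=1: add 'a' → 'oa'
j=2: add 'n' → 'oan'
j=3: skip
j=4: add 'm' → 'oanm'
j=5: add 'l' → 'oanml'
j=6: skip
j=7: add 'r' → 'oanmlr'
j=8: add 'q' → 'oanmlrq'

'oanmlrq'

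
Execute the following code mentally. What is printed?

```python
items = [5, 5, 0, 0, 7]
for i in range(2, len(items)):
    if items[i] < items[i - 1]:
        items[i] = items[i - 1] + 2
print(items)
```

[5, 5, 7, 9, 11]

i=2: 0<5, items[2] = 5+2 = 7 → [5, 5, 7, 0, 7]
i=3: 0<7, items[3] = 7+2 = 9 → [5, 5, 7, 9, 7]
i=4: 7<9, items[4] = 9+2 = 11 → [5, 5, 7, 9, 11]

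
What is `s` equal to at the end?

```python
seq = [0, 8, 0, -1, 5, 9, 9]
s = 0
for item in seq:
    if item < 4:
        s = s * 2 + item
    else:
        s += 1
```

6

item=0: <4, s = 0*2+0 = 0
item=8: not <4, s = 0+1 = 1
item=0: <4, s = 1*2+0 = 2
item=-1: <4, s = 2*2+(-1) = 3
item=5: not <4, s = 3+1 = 4
item=9: not <4, s = 4+1 = 5
item=9: not <4, s = 5+1 = 6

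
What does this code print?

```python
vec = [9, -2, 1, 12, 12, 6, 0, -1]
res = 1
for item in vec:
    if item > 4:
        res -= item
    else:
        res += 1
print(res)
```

item=9: >4, res = 1-9 = -8
item=-2: not >4, res = (-8)+1 = -7
item=1: not >4, res = (-7)+1 = -6
item=12: >4, res = (-6)-12 = -18
item=12: >4, res = (-18)-12 = -30
item=6: >4, res = (-30)-6 = -36
item=0: not >4, res = (-36)+1 = -35
item=-1: not >4, res = (-35)+1 = -34

-34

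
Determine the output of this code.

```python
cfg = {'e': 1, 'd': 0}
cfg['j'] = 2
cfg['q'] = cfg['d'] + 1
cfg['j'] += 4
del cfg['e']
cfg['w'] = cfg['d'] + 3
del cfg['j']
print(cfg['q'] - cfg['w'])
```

cfg['j'] = 2 → {'e': 1, 'd': 0, 'j': 2}
cfg['q'] = cfg['d']+1 = 1 → {'e': 1, 'd': 0, 'j': 2, 'q': 1}
cfg['j'] = 2+4 = 6 → {'e': 1, 'd': 0, 'j': 6, 'q': 1}
del 'e' → {'d': 0, 'j': 6, 'q': 1}
cfg['w'] = cfg['d']+3 = 3 → {'d': 0, 'j': 6, 'q': 1, 'w': 3}
del 'j' → {'d': 0, 'q': 1, 'w': 3}
cfg['q']-cfg['w'] = 1-3 = -2

-2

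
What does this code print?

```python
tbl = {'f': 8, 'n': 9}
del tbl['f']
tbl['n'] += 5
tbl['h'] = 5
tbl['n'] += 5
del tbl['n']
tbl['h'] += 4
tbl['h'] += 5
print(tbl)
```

del 'f' → {'n': 9}
tbl['n'] = 9+5 = 14 → {'n': 14}
tbl['h'] = 5 → {'n': 14, 'h': 5}
tbl['n'] = 14+5 = 19 → {'n': 19, 'h': 5}
del 'n' → {'h': 5}
tbl['h'] = 5+4 = 9 → {'h': 9}
tbl['h'] = 9+5 = 14 → {'h': 14}

{'h': 14}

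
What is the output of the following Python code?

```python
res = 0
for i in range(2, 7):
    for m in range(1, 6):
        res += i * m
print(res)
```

300

i=2,m=1: res = 0+2 = 2
i=2,m=2: res = 2+4 = 6
i=2,m=3: res = 6+6 = 12
i=2,m=4: res = 12+8 = 20
i=2,m=5: res = 20+10 = 30
i=3,m=1: res = 30+3 = 33
i=3,m=2: res = 33+6 = 39
i=3,m=3: res = 39+9 = 48
i=3,m=4: res = 48+12 = 60
i=3,m=5: res = 60+15 = 75
i=4,m=1: res = 75+4 = 79
i=4,m=2: res = 79+8 = 87
i=4,m=3: res = 87+12 = 99
i=4,m=4: res = 99+16 = 115
i=4,m=5: res = 115+20 = 135
i=5,m=1: res = 135+5 = 140
i=5,m=2: res = 140+10 = 150
i=5,m=3: res = 150+15 = 165
i=5,m=4: res = 165+20 = 185
i=5,m=5: res = 185+25 = 210
i=6,m=1: res = 210+6 = 216
i=6,m=2: res = 216+12 = 228
i=6,m=3: res = 228+18 = 246
i=6,m=4: res = 246+24 = 270
i=6,m=5: res = 270+30 = 300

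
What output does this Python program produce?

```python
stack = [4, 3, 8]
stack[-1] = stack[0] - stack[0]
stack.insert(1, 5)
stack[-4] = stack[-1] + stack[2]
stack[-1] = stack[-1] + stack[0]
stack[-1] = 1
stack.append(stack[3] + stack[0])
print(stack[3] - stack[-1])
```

stack[-1] = stack[0]-stack[0] = 4-4 = 0 → [4, 3, 0]
insert 5 at 1 → [4, 5, 3, 0]
stack[-4] = stack[-1]+stack[2] = 0+3 = 3 → [3, 5, 3, 0]
stack[-1] = stack[-1]+stack[0] = 0+3 = 3 → [3, 5, 3, 3]
stack[-1] = 1 → [3, 5, 3, 1]
append stack[3]+stack[0] = 1+3 = 4 → [3, 5, 3, 1, 4]
stack[3]-stack[-1] = 1-4 = -3

-3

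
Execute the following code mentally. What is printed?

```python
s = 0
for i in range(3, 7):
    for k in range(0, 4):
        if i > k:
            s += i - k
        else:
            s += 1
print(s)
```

49

i=3,k=0: 3>0, s = 0+3 = 3
i=3,k=1: 3>1, s = 3+2 = 5
i=3,k=2: 3>2, s = 5+1 = 6
i=3,k=3: not 3>3, s = 6+1 = 7
i=4,k=0: 4>0, s = 7+4 = 11
i=4,k=1: 4>1, s = 11+3 = 14
i=4,k=2: 4>2, s = 14+2 = 16
i=4,k=3: 4>3, s = 16+1 = 17
i=5,k=0: 5>0, s = 17+5 = 22
i=5,k=1: 5>1, s = 22+4 = 26
i=5,k=2: 5>2, s = 26+3 = 29
i=5,k=3: 5>3, s = 29+2 = 31
i=6,k=0: 6>0, s = 31+6 = 37
i=6,k=1: 6>1, s = 37+5 = 42
i=6,k=2: 6>2, s = 42+4 = 46
i=6,k=3: 6>3, s = 46+3 = 49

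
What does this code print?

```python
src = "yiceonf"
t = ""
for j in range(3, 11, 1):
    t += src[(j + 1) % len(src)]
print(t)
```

onfyiceo

j=3: add src[4]='o' → 'o'
j=4: add src[5]='n' → 'on'
j=5: add src[6]='f' → 'onf'
j=6: add src[0]='y' → 'onfy'
j=7: add src[1]='i' → 'onfyi'
j=8: add src[2]='c' → 'onfyic'
j=9: add src[3]='e' → 'onfyice'
j=10: add src[4]='o' → 'onfyiceo'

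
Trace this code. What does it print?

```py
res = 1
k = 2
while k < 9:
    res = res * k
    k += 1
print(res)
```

k=2: res = 1*2 = 2
k=3: res = 2*3 = 6
k=4: res = 6*4 = 24
k=5: res = 24*5 = 120
k=6: res = 120*6 = 720
k=7: res = 720*7 = 5040
k=8: res = 5040*8 = 40320

40320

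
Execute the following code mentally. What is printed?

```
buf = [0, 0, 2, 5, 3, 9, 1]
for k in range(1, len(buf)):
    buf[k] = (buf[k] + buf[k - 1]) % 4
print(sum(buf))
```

k=1: buf[1] = (0+0)%4 = 0 → [0, 0, 2, 5, 3, 9, 1]
k=2: buf[2] = (2+0)%4 = 2 → [0, 0, 2, 5, 3, 9, 1]
k=3: buf[3] = (5+2)%4 = 3 → [0, 0, 2, 3, 3, 9, 1]
k=4: buf[4] = (3+3)%4 = 2 → [0, 0, 2, 3, 2, 9, 1]
k=5: buf[5] = (9+2)%4 = 3 → [0, 0, 2, 3, 2, 3, 1]
k=6: buf[6] = (1+3)%4 = 0 → [0, 0, 2, 3, 2, 3, 0]
sum = 10

10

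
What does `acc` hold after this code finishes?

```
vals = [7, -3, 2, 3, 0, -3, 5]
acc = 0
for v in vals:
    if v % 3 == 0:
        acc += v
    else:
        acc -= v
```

-17

v=7: not %3==0, acc = 0-7 = -7
v=-3: %3==0, acc = (-7)+(-3) = -10
v=2: not %3==0, acc = (-10)-2 = -12
v=3: %3==0, acc = (-12)+3 = -9
v=0: %3==0, acc = (-9)+0 = -9
v=-3: %3==0, acc = (-9)+(-3) = -12
v=5: not %3==0, acc = (-12)-5 = -17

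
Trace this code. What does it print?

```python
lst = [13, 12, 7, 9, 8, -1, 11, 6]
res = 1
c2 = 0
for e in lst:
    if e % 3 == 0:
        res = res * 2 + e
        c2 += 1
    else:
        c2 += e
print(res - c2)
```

e=13: not %3==0; c2=13
e=12: %3==0, res = 1*2+12 = 14; c2=14
e=7: not %3==0; c2=21
e=9: %3==0, res = 14*2+9 = 37; c2=22
e=8: not %3==0; c2=30
e=-1: not %3==0; c2=29
e=11: not %3==0; c2=40
e=6: %3==0, res = 37*2+6 = 80; c2=41
res-c2 = 80-41 = 39

39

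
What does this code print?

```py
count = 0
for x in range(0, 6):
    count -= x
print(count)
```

x=0: count = 0-0 = 0
x=1: count = 0-1 = -1
x=2: count = (-1)-2 = -3
x=3: count = (-3)-3 = -6
x=4: count = (-6)-4 = -10
x=5: count = (-10)-5 = -15

-15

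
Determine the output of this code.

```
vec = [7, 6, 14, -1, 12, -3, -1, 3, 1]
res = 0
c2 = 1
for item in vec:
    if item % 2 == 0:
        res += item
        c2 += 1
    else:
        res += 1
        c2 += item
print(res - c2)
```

item=7: not even, res = 0+1 = 1; c2=8
item=6: even, res = 1+6 = 7; c2=9
item=14: even, res = 7+14 = 21; c2=10
item=-1: not even, res = 21+1 = 22; c2=9
item=12: even, res = 22+12 = 34; c2=10
item=-3: not even, res = 34+1 = 35; c2=7
item=-1: not even, res = 35+1 = 36; c2=6
item=3: not even, res = 36+1 = 37; c2=9
item=1: not even, res = 37+1 = 38; c2=10
res-c2 = 38-10 = 28

28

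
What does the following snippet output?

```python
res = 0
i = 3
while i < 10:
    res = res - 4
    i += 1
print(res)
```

-28

i=3: res = 0-4 = -4
i=4: res = (-4)-4 = -8
i=5: res = (-8)-4 = -12
i=6: res = (-12)-4 = -16
i=7: res = (-16)-4 = -20
i=8: res = (-20)-4 = -24
i=9: res = (-24)-4 = -28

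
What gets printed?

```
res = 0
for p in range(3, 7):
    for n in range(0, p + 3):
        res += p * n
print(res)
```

p=3,n=0: res = 0+0 = 0
p=3,n=1: res = 0+3 = 3
p=3,n=2: res = 3+6 = 9
p=3,n=3: res = 9+9 = 18
p=3,n=4: res = 18+12 = 30
p=3,n=5: res = 30+15 = 45
p=4,n=0: res = 45+0 = 45
p=4,n=1: res = 45+4 = 49
p=4,n=2: res = 49+8 = 57
p=4,n=3: res = 57+12 = 69
p=4,n=4: res = 69+16 = 85
p=4,n=5: res = 85+20 = 105
p=4,n=6: res = 105+24 = 129
p=5,n=0: res = 129+0 = 129
p=5,n=1: res = 129+5 = 134
p=5,n=2: res = 134+10 = 144
p=5,n=3: res = 144+15 = 159
p=5,n=4: res = 159+20 = 179
p=5,n=5: res = 179+25 = 204
p=5,n=6: res = 204+30 = 234
p=5,n=7: res = 234+35 = 269
p=6,n=0: res = 269+0 = 269
p=6,n=1: res = 269+6 = 275
p=6,n=2: res = 275+12 = 287
p=6,n=3: res = 287+18 = 305
p=6,n=4: res = 305+24 = 329
p=6,n=5: res = 329+30 = 359
p=6,n=6: res = 359+36 = 395
p=6,n=7: res = 395+42 = 437
p=6,n=8: res = 437+48 = 485

485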